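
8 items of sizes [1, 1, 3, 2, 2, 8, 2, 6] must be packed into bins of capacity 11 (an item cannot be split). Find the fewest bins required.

Total = 8 + 6 + 3 + 2 + 2 + 2 + 1 + 1 = 25.
Lower bound: ⌈25/11⌉ = 3 bins.
A packing using 3 bins:
  bin 1: 8 + 3 = 11
  bin 2: 6 + 2 + 2 + 1 = 11
  bin 3: 2 + 1 = 3
This matches the lower bound, so 3 is optimal.

3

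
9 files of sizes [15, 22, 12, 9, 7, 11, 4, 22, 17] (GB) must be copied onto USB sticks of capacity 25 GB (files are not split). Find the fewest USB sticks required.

Total = 22 + 22 + 17 + 15 + 12 + 11 + 9 + 7 + 4 = 119 GB.
Lower bound: ⌈119/25⌉ = 5 USB sticks.
A packing using 6 USB sticks:
  USB stick 1: 22 = 22
  USB stick 2: 22 = 22
  USB stick 3: 17 + 7 = 24
  USB stick 4: 15 + 9 = 24
  USB stick 5: 12 + 11 = 23
  USB stick 6: 4 = 4
No arrangement into 5 USB sticks stays within capacity, so 6 is optimal.

6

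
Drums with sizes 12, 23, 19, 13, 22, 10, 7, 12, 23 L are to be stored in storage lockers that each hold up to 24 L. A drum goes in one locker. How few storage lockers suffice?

7

Total = 23 + 23 + 22 + 19 + 13 + 12 + 12 + 10 + 7 = 141 L.
Lower bound: ⌈141/24⌉ = 6 storage lockers.
A packing using 7 storage lockers:
  locker 1: 23 = 23
  locker 2: 23 = 23
  locker 3: 22 = 22
  locker 4: 19 = 19
  locker 5: 13 + 10 = 23
  locker 6: 12 + 12 = 24
  locker 7: 7 = 7
No arrangement into 6 storage lockers stays within capacity, so 7 is optimal.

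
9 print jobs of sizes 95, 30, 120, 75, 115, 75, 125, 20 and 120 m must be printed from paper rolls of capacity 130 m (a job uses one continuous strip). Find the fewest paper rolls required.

Total = 125 + 120 + 120 + 115 + 95 + 75 + 75 + 30 + 20 = 775 m.
Lower bound: ⌈775/130⌉ = 6 paper rolls.
Also, 7 print jobs each exceed 65 m, and no two of those can share a roll, so at least 7 paper rolls are needed.
A packing using 7 paper rolls:
  roll 1: 125 = 125
  roll 2: 120 = 120
  roll 3: 120 = 120
  roll 4: 115 = 115
  roll 5: 95 + 30 = 125
  roll 6: 75 + 20 = 95
  roll 7: 75 = 75
This matches the lower bound, so 7 is optimal.

7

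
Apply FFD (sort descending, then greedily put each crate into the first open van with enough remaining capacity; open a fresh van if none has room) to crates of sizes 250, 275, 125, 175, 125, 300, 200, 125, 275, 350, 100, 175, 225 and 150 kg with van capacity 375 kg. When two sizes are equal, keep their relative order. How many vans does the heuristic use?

9

Sorted descending: 350, 300, 275, 275, 250, 225, 200, 175, 175, 150, 125, 125, 125, 100.
  350 → van 1 (new)  [load 350/375]
  300 → van 2 (new)  [load 300/375]
  275 → van 3 (new)  [load 275/375]
  275 → van 4 (new)  [load 275/375]
  250 → van 5 (new)  [load 250/375]
  225 → van 6 (new)  [load 225/375]
  200 → van 7 (new)  [load 200/375]
  175 → van 7  [load 375/375]
  175 → van 8 (new)  [load 175/375]
  150 → van 6  [load 375/375]
  125 → van 5  [load 375/375]
  125 → van 8  [load 300/375]
  125 → van 9 (new)  [load 125/375]
  100 → van 3  [load 375/375]
9 vans opened.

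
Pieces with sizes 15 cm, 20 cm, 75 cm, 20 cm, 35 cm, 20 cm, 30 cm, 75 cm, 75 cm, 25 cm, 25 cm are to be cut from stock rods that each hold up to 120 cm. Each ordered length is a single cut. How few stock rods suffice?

Total = 75 + 75 + 75 + 35 + 30 + 25 + 25 + 20 + 20 + 20 + 15 = 415 cm.
Lower bound: ⌈415/120⌉ = 4 stock rods.
A packing using 4 stock rods:
  stock rod 1: 75 + 35 = 110
  stock rod 2: 75 + 30 + 15 = 120
  stock rod 3: 75 + 25 + 20 = 120
  stock rod 4: 25 + 20 + 20 = 65
This matches the lower bound, so 4 is optimal.

4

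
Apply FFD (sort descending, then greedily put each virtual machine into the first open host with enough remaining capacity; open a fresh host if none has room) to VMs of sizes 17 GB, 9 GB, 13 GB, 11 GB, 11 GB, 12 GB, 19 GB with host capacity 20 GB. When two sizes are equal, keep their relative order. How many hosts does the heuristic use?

6

Sorted descending: 19, 17, 13, 12, 11, 11, 9.
  19 → host 1 (new)  [load 19/20]
  17 → host 2 (new)  [load 17/20]
  13 → host 3 (new)  [load 13/20]
  12 → host 4 (new)  [load 12/20]
  11 → host 5 (new)  [load 11/20]
  11 → host 6 (new)  [load 11/20]
  9 → host 5  [load 20/20]
6 hosts opened.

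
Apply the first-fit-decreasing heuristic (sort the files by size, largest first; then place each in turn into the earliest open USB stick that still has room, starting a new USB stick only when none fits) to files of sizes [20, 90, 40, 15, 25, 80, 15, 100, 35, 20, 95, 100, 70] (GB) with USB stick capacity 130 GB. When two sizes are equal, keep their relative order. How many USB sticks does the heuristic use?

Sorted descending: 100, 100, 95, 90, 80, 70, 40, 35, 25, 20, 20, 15, 15.
  100 → USB stick 1 (new)  [load 100/130]
  100 → USB stick 2 (new)  [load 100/130]
  95 → USB stick 3 (new)  [load 95/130]
  90 → USB stick 4 (new)  [load 90/130]
  80 → USB stick 5 (new)  [load 80/130]
  70 → USB stick 6 (new)  [load 70/130]
  40 → USB stick 4  [load 130/130]
  35 → USB stick 3  [load 130/130]
  25 → USB stick 1  [load 125/130]
  20 → USB stick 2  [load 120/130]
  20 → USB stick 5  [load 100/130]
  15 → USB stick 5  [load 115/130]
  15 → USB stick 5  [load 130/130]
6 USB sticks opened.

6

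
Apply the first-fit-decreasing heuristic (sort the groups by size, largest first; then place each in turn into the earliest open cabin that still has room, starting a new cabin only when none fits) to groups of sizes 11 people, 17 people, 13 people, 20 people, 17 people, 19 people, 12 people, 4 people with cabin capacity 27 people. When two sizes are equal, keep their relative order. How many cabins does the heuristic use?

Sorted descending: 20, 19, 17, 17, 13, 12, 11, 4.
  20 → cabin 1 (new)  [load 20/27]
  19 → cabin 2 (new)  [load 19/27]
  17 → cabin 3 (new)  [load 17/27]
  17 → cabin 4 (new)  [load 17/27]
  13 → cabin 5 (new)  [load 13/27]
  12 → cabin 5  [load 25/27]
  11 → cabin 6 (new)  [load 11/27]
  4 → cabin 1  [load 24/27]
6 cabins opened.

6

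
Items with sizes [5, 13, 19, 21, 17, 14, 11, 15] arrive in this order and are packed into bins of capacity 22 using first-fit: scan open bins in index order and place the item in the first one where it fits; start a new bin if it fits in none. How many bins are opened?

7

  5 → bin 1 (new)  [load 5/22]
  13 → bin 1  [load 18/22]
  19 → bin 2 (new)  [load 19/22]
  21 → bin 3 (new)  [load 21/22]
  17 → bin 4 (new)  [load 17/22]
  14 → bin 5 (new)  [load 14/22]
  11 → bin 6 (new)  [load 11/22]
  15 → bin 7 (new)  [load 15/22]
7 bins opened.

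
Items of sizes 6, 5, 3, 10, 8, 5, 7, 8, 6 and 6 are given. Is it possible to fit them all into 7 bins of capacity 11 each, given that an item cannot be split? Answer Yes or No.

Yes

A valid assignment using 7 bins:
  bin 1: 10 = 10
  bin 2: 8 + 3 = 11
  bin 3: 8 = 8
  bin 4: 7 = 7
  bin 5: 6 + 5 = 11
  bin 6: 6 + 5 = 11
  bin 7: 6 = 6
Every load is within 11, so 7 bins suffice.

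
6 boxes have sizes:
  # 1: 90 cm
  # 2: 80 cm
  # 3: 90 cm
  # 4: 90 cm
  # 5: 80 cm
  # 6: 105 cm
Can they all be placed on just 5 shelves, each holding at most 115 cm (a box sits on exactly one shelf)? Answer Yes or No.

No

Total = 535 cm; ⌈535/115⌉ = 5.
6 boxes each exceed half the capacity and cannot share a shelf, forcing at least 6 shelves.
At least 6 shelves are required, but only 5 are allowed.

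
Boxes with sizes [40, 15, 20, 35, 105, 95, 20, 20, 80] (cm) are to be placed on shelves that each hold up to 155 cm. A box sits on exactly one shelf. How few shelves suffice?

3

Total = 105 + 95 + 80 + 40 + 35 + 20 + 20 + 20 + 15 = 430 cm.
Lower bound: ⌈430/155⌉ = 3 shelves.
A packing using 3 shelves:
  shelf 1: 105 + 40 = 145
  shelf 2: 95 + 35 + 20 = 150
  shelf 3: 80 + 20 + 20 + 15 = 135
This matches the lower bound, so 3 is optimal.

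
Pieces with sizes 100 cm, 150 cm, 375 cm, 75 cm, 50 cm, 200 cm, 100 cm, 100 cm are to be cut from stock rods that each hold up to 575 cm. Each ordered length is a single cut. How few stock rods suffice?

2

Total = 375 + 200 + 150 + 100 + 100 + 100 + 75 + 50 = 1150 cm.
Lower bound: ⌈1150/575⌉ = 2 stock rods.
A packing using 2 stock rods:
  stock rod 1: 375 + 200 = 575
  stock rod 2: 150 + 100 + 100 + 100 + 75 + 50 = 575
This matches the lower bound, so 2 is optimal.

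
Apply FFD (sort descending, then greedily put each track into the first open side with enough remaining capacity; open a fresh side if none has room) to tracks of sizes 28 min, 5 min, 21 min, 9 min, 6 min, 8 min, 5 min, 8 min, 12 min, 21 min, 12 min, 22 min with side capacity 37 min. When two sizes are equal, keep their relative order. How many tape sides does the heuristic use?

5

Sorted descending: 28, 22, 21, 21, 12, 12, 9, 8, 8, 6, 5, 5.
  28 → side 1 (new)  [load 28/37]
  22 → side 2 (new)  [load 22/37]
  21 → side 3 (new)  [load 21/37]
  21 → side 4 (new)  [load 21/37]
  12 → side 2  [load 34/37]
  12 → side 3  [load 33/37]
  9 → side 1  [load 37/37]
  8 → side 4  [load 29/37]
  8 → side 4  [load 37/37]
  6 → side 5 (new)  [load 6/37]
  5 → side 5  [load 11/37]
  5 → side 5  [load 16/37]
5 tape sides opened.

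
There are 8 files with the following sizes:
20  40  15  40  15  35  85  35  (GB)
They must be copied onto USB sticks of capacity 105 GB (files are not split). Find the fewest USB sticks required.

Total = 85 + 40 + 40 + 35 + 35 + 20 + 15 + 15 = 285 GB.
Lower bound: ⌈285/105⌉ = 3 USB sticks.
A packing using 3 USB sticks:
  USB stick 1: 85 + 20 = 105
  USB stick 2: 40 + 40 + 15 = 95
  USB stick 3: 35 + 35 + 15 = 85
This matches the lower bound, so 3 is optimal.

3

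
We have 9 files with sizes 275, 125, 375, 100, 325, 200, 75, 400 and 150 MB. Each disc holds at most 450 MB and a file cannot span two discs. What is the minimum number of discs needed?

Total = 400 + 375 + 325 + 275 + 200 + 150 + 125 + 100 + 75 = 2025 MB.
Lower bound: ⌈2025/450⌉ = 5 discs.
A packing using 5 discs:
  disc 1: 400 = 400
  disc 2: 375 + 75 = 450
  disc 3: 325 + 125 = 450
  disc 4: 275 + 150 = 425
  disc 5: 200 + 100 = 300
This matches the lower bound, so 5 is optimal.

5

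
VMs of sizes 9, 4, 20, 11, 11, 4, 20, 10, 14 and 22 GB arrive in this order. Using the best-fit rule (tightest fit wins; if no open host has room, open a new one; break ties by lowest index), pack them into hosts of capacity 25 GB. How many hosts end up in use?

  9 → host 1 (new)  [load 9/25]
  4 → host 1  [load 13/25]
  20 → host 2 (new)  [load 20/25]
  11 → host 1  [load 24/25]
  11 → host 3 (new)  [load 11/25]
  4 → host 2  [load 24/25]
  20 → host 4 (new)  [load 20/25]
  10 → host 3  [load 21/25]
  14 → host 5 (new)  [load 14/25]
  22 → host 6 (new)  [load 22/25]
6 hosts opened.

6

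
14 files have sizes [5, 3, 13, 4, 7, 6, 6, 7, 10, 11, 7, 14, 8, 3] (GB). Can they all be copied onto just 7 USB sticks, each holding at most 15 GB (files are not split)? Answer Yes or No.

Total = 104 GB; ⌈104/15⌉ = 7.
The bound of 7 does not rule out 7, but exhaustive search shows no assignment into 7 USB sticks of capacity 15 GB exists — the minimum is 8.

No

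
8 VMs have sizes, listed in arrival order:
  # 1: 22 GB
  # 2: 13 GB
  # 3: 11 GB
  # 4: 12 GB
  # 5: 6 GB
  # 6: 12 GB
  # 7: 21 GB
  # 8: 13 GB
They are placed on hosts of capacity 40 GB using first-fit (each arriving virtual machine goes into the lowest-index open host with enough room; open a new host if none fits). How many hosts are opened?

  22 → host 1 (new)  [load 22/40]
  13 → host 1  [load 35/40]
  11 → host 2 (new)  [load 11/40]
  12 → host 2  [load 23/40]
  6 → host 2  [load 29/40]
  12 → host 3 (new)  [load 12/40]
  21 → host 3  [load 33/40]
  13 → host 4 (new)  [load 13/40]
4 hosts opened.

4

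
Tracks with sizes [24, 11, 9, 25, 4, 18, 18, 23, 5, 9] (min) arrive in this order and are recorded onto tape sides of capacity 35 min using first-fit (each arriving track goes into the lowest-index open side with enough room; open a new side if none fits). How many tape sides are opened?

5

  24 → side 1 (new)  [load 24/35]
  11 → side 1  [load 35/35]
  9 → side 2 (new)  [load 9/35]
  25 → side 2  [load 34/35]
  4 → side 3 (new)  [load 4/35]
  18 → side 3  [load 22/35]
  18 → side 4 (new)  [load 18/35]
  23 → side 5 (new)  [load 23/35]
  5 → side 3  [load 27/35]
  9 → side 4  [load 27/35]
5 tape sides opened.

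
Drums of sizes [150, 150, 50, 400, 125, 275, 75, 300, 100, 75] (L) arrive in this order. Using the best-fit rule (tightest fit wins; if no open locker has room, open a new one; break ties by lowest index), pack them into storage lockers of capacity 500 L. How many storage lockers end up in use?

4

  150 → locker 1 (new)  [load 150/500]
  150 → locker 1  [load 300/500]
  50 → locker 1  [load 350/500]
  400 → locker 2 (new)  [load 400/500]
  125 → locker 1  [load 475/500]
  275 → locker 3 (new)  [load 275/500]
  75 → locker 2  [load 475/500]
  300 → locker 4 (new)  [load 300/500]
  100 → locker 4  [load 400/500]
  75 → locker 4  [load 475/500]
4 storage lockers opened.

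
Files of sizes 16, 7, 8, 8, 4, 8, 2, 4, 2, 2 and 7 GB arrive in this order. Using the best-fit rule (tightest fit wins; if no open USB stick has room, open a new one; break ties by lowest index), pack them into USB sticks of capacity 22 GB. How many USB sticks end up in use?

  16 → USB stick 1 (new)  [load 16/22]
  7 → USB stick 2 (new)  [load 7/22]
  8 → USB stick 2  [load 15/22]
  8 → USB stick 3 (new)  [load 8/22]
  4 → USB stick 1  [load 20/22]
  8 → USB stick 3  [load 16/22]
  2 → USB stick 1  [load 22/22]
  4 → USB stick 3  [load 20/22]
  2 → USB stick 3  [load 22/22]
  2 → USB stick 2  [load 17/22]
  7 → USB stick 4 (new)  [load 7/22]
4 USB sticks opened.

4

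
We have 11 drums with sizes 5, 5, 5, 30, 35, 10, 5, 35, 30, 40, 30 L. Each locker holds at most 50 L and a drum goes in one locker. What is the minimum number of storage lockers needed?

Total = 40 + 35 + 35 + 30 + 30 + 30 + 10 + 5 + 5 + 5 + 5 = 230 L.
Lower bound: ⌈230/50⌉ = 5 storage lockers.
Also, 6 drums each exceed 25 L, and no two of those can share a locker, so at least 6 storage lockers are needed.
A packing using 6 storage lockers:
  locker 1: 40 + 10 = 50
  locker 2: 35 + 5 + 5 + 5 = 50
  locker 3: 35 + 5 = 40
  locker 4: 30 = 30
  locker 5: 30 = 30
  locker 6: 30 = 30
This matches the lower bound, so 6 is optimal.

6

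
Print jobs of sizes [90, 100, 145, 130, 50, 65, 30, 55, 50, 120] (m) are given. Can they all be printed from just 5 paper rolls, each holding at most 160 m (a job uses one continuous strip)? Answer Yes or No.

No

Total = 835 m; ⌈835/160⌉ = 6.
At least 6 paper rolls are required, but only 5 are allowed.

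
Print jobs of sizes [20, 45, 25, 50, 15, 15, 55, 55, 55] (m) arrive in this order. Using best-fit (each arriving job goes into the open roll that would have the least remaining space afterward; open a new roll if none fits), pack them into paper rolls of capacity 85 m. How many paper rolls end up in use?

  20 → roll 1 (new)  [load 20/85]
  45 → roll 1  [load 65/85]
  25 → roll 2 (new)  [load 25/85]
  50 → roll 2  [load 75/85]
  15 → roll 1  [load 80/85]
  15 → roll 3 (new)  [load 15/85]
  55 → roll 3  [load 70/85]
  55 → roll 4 (new)  [load 55/85]
  55 → roll 5 (new)  [load 55/85]
5 paper rolls opened.

5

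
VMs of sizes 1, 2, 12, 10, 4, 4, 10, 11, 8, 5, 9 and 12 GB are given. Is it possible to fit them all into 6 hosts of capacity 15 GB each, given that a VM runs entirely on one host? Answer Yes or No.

No

Total = 88 GB; ⌈88/15⌉ = 6.
7 VMs each exceed half the capacity and cannot share a host, forcing at least 7 hosts.
At least 7 hosts are required, but only 6 are allowed.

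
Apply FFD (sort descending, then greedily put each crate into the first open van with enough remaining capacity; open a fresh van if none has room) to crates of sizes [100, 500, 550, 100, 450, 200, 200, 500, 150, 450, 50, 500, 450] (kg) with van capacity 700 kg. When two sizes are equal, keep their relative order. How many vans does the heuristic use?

Sorted descending: 550, 500, 500, 500, 450, 450, 450, 200, 200, 150, 100, 100, 50.
  550 → van 1 (new)  [load 550/700]
  500 → van 2 (new)  [load 500/700]
  500 → van 3 (new)  [load 500/700]
  500 → van 4 (new)  [load 500/700]
  450 → van 5 (new)  [load 450/700]
  450 → van 6 (new)  [load 450/700]
  450 → van 7 (new)  [load 450/700]
  200 → van 2  [load 700/700]
  200 → van 3  [load 700/700]
  150 → van 1  [load 700/700]
  100 → van 4  [load 600/700]
  100 → van 4  [load 700/700]
  50 → van 5  [load 500/700]
7 vans opened.

7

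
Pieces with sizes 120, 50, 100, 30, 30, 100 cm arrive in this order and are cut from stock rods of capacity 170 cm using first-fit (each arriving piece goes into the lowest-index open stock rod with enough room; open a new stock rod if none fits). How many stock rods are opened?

  120 → stock rod 1 (new)  [load 120/170]
  50 → stock rod 1  [load 170/170]
  100 → stock rod 2 (new)  [load 100/170]
  30 → stock rod 2  [load 130/170]
  30 → stock rod 2  [load 160/170]
  100 → stock rod 3 (new)  [load 100/170]
3 stock rods opened.

3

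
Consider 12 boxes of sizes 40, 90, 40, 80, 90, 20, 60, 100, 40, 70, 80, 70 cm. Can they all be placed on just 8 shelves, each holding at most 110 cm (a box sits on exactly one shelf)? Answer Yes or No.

Yes

A valid assignment using 8 shelves:
  shelf 1: 100 = 100
  shelf 2: 90 + 20 = 110
  shelf 3: 90 = 90
  shelf 4: 80 = 80
  shelf 5: 80 = 80
  shelf 6: 70 + 40 = 110
  shelf 7: 70 + 40 = 110
  shelf 8: 60 + 40 = 100
Every load is within 110 cm, so 8 shelves suffice.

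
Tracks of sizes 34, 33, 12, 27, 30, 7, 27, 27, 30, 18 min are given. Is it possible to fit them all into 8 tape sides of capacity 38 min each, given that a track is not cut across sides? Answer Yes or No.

A valid assignment using 8 tape sides:
  side 1: 34 = 34
  side 2: 33 = 33
  side 3: 30 + 7 = 37
  side 4: 30 = 30
  side 5: 27 = 27
  side 6: 27 = 27
  side 7: 27 = 27
  side 8: 18 + 12 = 30
Every load is within 38 min, so 8 tape sides suffice.

Yes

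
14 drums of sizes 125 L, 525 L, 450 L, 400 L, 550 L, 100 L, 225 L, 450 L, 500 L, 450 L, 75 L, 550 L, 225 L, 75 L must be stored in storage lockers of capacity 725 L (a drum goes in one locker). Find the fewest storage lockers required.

Total = 550 + 550 + 525 + 500 + 450 + 450 + 450 + 400 + 225 + 225 + 125 + 100 + 75 + 75 = 4700 L.
Lower bound: ⌈4700/725⌉ = 7 storage lockers.
Also, 8 drums each exceed 725/2 L, and no two of those can share a locker, so at least 8 storage lockers are needed.
A packing using 8 storage lockers:
  locker 1: 550 + 125 = 675
  locker 2: 550 + 100 + 75 = 725
  locker 3: 525 + 75 = 600
  locker 4: 500 + 225 = 725
  locker 5: 450 + 225 = 675
  locker 6: 450 = 450
  locker 7: 450 = 450
  locker 8: 400 = 400
This matches the lower bound, so 8 is optimal.

8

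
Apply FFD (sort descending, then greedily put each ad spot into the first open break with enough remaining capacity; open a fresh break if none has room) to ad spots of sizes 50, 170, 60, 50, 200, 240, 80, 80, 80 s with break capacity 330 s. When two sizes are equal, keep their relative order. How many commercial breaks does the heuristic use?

Sorted descending: 240, 200, 170, 80, 80, 80, 60, 50, 50.
  240 → break 1 (new)  [load 240/330]
  200 → break 2 (new)  [load 200/330]
  170 → break 3 (new)  [load 170/330]
  80 → break 1  [load 320/330]
  80 → break 2  [load 280/330]
  80 → break 3  [load 250/330]
  60 → break 3  [load 310/330]
  50 → break 2  [load 330/330]
  50 → break 4 (new)  [load 50/330]
4 commercial breaks opened.

4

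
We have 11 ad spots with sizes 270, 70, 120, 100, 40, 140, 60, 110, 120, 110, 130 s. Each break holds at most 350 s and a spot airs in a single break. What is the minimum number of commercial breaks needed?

4

Total = 270 + 140 + 130 + 120 + 120 + 110 + 110 + 100 + 70 + 60 + 40 = 1270 s.
Lower bound: ⌈1270/350⌉ = 4 commercial breaks.
A packing using 4 commercial breaks:
  break 1: 270 + 70 = 340
  break 2: 140 + 130 + 60 = 330
  break 3: 120 + 120 + 110 = 350
  break 4: 110 + 100 + 40 = 250
This matches the lower bound, so 4 is optimal.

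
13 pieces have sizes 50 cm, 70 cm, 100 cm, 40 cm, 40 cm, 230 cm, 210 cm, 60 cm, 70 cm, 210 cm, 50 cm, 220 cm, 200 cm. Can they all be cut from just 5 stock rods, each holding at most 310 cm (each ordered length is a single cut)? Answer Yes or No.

Total = 1550 cm; ⌈1550/310⌉ = 5.
The bound of 5 does not rule out 5, but exhaustive search shows no assignment into 5 stock rods of capacity 310 cm exists — the minimum is 6.

No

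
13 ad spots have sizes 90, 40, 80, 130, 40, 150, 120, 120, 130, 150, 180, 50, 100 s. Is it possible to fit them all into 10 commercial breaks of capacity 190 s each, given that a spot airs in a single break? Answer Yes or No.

Yes

A valid assignment using 9 commercial breaks:
  break 1: 180 = 180
  break 2: 150 + 40 = 190
  break 3: 150 + 40 = 190
  break 4: 130 + 50 = 180
  break 5: 130 = 130
  break 6: 120 = 120
  break 7: 120 = 120
  break 8: 100 + 90 = 190
  break 9: 80 = 80
That uses only 9 ≤ 10, so 10 commercial breaks are enough.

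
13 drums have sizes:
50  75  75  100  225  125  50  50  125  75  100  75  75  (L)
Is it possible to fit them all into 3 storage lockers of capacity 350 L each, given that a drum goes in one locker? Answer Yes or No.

Total = 1200 L; ⌈1200/350⌉ = 4.
At least 4 storage lockers are required, but only 3 are allowed.

No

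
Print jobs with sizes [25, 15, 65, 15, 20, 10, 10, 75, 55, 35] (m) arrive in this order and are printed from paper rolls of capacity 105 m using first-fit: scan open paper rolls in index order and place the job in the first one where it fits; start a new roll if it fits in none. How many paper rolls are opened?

4

  25 → roll 1 (new)  [load 25/105]
  15 → roll 1  [load 40/105]
  65 → roll 1  [load 105/105]
  15 → roll 2 (new)  [load 15/105]
  20 → roll 2  [load 35/105]
  10 → roll 2  [load 45/105]
  10 → roll 2  [load 55/105]
  75 → roll 3 (new)  [load 75/105]
  55 → roll 4 (new)  [load 55/105]
  35 → roll 2  [load 90/105]
4 paper rolls opened.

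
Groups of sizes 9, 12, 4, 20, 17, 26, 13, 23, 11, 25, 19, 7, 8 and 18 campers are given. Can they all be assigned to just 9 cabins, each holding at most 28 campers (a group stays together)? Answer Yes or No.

Yes

A valid assignment using 8 cabins:
  cabin 1: 26 = 26
  cabin 2: 25 = 25
  cabin 3: 23 + 4 = 27
  cabin 4: 20 + 8 = 28
  cabin 5: 19 + 9 = 28
  cabin 6: 18 + 7 = 25
  cabin 7: 17 + 11 = 28
  cabin 8: 13 + 12 = 25
That uses only 8 ≤ 9, so 9 cabins are enough.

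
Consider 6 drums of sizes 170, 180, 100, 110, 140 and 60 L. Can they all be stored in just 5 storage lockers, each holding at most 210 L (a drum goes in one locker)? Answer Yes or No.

Yes

A valid assignment using 4 storage lockers:
  locker 1: 180 = 180
  locker 2: 170 = 170
  locker 3: 140 + 60 = 200
  locker 4: 110 + 100 = 210
That uses only 4 ≤ 5, so 5 storage lockers are enough.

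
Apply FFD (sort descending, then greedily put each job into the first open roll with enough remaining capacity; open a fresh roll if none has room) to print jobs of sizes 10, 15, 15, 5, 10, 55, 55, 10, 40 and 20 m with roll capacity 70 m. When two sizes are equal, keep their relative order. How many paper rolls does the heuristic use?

Sorted descending: 55, 55, 40, 20, 15, 15, 10, 10, 10, 5.
  55 → roll 1 (new)  [load 55/70]
  55 → roll 2 (new)  [load 55/70]
  40 → roll 3 (new)  [load 40/70]
  20 → roll 3  [load 60/70]
  15 → roll 1  [load 70/70]
  15 → roll 2  [load 70/70]
  10 → roll 3  [load 70/70]
  10 → roll 4 (new)  [load 10/70]
  10 → roll 4  [load 20/70]
  5 → roll 4  [load 25/70]
4 paper rolls opened.

4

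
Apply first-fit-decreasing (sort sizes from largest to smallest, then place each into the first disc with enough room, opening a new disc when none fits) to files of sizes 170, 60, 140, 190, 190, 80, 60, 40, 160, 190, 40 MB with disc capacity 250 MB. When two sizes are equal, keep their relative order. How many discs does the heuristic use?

6

Sorted descending: 190, 190, 190, 170, 160, 140, 80, 60, 60, 40, 40.
  190 → disc 1 (new)  [load 190/250]
  190 → disc 2 (new)  [load 190/250]
  190 → disc 3 (new)  [load 190/250]
  170 → disc 4 (new)  [load 170/250]
  160 → disc 5 (new)  [load 160/250]
  140 → disc 6 (new)  [load 140/250]
  80 → disc 4  [load 250/250]
  60 → disc 1  [load 250/250]
  60 → disc 2  [load 250/250]
  40 → disc 3  [load 230/250]
  40 → disc 5  [load 200/250]
6 discs opened.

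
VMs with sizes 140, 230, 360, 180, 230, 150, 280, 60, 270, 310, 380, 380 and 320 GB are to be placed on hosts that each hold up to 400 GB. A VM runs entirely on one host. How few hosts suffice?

Total = 380 + 380 + 360 + 320 + 310 + 280 + 270 + 230 + 230 + 180 + 150 + 140 + 60 = 3290 GB.
Lower bound: ⌈3290/400⌉ = 9 hosts.
A packing using 10 hosts:
  host 1: 380 = 380
  host 2: 380 = 380
  host 3: 360 = 360
  host 4: 320 + 60 = 380
  host 5: 310 = 310
  host 6: 280 = 280
  host 7: 270 = 270
  host 8: 230 + 150 = 380
  host 9: 230 + 140 = 370
  host 10: 180 = 180
No arrangement into 9 hosts stays within capacity, so 10 is optimal.

10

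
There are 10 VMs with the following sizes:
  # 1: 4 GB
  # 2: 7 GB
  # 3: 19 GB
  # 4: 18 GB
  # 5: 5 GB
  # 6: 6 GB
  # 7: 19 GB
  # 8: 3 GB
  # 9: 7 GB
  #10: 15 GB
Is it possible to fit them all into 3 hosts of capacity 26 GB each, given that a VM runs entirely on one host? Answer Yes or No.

Total = 103 GB; ⌈103/26⌉ = 4.
At least 4 hosts are required, but only 3 are allowed.

No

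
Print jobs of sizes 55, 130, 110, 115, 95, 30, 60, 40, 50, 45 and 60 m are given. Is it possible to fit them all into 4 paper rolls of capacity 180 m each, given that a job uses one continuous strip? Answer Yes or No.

No

Total = 790 m; ⌈790/180⌉ = 5.
At least 5 paper rolls are required, but only 4 are allowed.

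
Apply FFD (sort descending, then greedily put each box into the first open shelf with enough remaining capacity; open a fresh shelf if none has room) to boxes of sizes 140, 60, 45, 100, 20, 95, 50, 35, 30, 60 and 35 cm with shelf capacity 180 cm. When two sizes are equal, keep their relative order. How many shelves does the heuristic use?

4

Sorted descending: 140, 100, 95, 60, 60, 50, 45, 35, 35, 30, 20.
  140 → shelf 1 (new)  [load 140/180]
  100 → shelf 2 (new)  [load 100/180]
  95 → shelf 3 (new)  [load 95/180]
  60 → shelf 2  [load 160/180]
  60 → shelf 3  [load 155/180]
  50 → shelf 4 (new)  [load 50/180]
  45 → shelf 4  [load 95/180]
  35 → shelf 1  [load 175/180]
  35 → shelf 4  [load 130/180]
  30 → shelf 4  [load 160/180]
  20 → shelf 2  [load 180/180]
4 shelves opened.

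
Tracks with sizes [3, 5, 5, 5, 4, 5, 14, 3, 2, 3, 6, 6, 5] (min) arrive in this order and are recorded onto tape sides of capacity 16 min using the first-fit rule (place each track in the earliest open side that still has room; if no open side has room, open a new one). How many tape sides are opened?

5

  3 → side 1 (new)  [load 3/16]
  5 → side 1  [load 8/16]
  5 → side 1  [load 13/16]
  5 → side 2 (new)  [load 5/16]
  4 → side 2  [load 9/16]
  5 → side 2  [load 14/16]
  14 → side 3 (new)  [load 14/16]
  3 → side 1  [load 16/16]
  2 → side 2  [load 16/16]
  3 → side 4 (new)  [load 3/16]
  6 → side 4  [load 9/16]
  6 → side 4  [load 15/16]
  5 → side 5 (new)  [load 5/16]
5 tape sides opened.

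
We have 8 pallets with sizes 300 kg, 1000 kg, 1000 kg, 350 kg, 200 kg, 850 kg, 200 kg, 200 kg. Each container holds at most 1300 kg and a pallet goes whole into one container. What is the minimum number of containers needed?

Total = 1000 + 1000 + 850 + 350 + 300 + 200 + 200 + 200 = 4100 kg.
Lower bound: ⌈4100/1300⌉ = 4 containers.
A packing using 4 containers:
  container 1: 1000 + 300 = 1300
  container 2: 1000 + 200 = 1200
  container 3: 850 + 350 = 1200
  container 4: 200 + 200 = 400
This matches the lower bound, so 4 is optimal.

4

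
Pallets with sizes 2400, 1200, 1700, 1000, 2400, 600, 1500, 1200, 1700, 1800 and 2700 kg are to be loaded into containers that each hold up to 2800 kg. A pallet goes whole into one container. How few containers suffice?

Total = 2700 + 2400 + 2400 + 1800 + 1700 + 1700 + 1500 + 1200 + 1200 + 1000 + 600 = 18200 kg.
Lower bound: ⌈18200/2800⌉ = 7 containers.
A packing using 8 containers:
  container 1: 2700 = 2700
  container 2: 2400 = 2400
  container 3: 2400 = 2400
  container 4: 1800 + 1000 = 2800
  container 5: 1700 + 600 = 2300
  container 6: 1700 = 1700
  container 7: 1500 + 1200 = 2700
  container 8: 1200 = 1200
No arrangement into 7 containers stays within capacity, so 8 is optimal.

8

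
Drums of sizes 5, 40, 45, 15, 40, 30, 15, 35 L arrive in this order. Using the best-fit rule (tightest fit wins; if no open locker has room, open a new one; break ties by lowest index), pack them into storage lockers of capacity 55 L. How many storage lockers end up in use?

5

  5 → locker 1 (new)  [load 5/55]
  40 → locker 1  [load 45/55]
  45 → locker 2 (new)  [load 45/55]
  15 → locker 3 (new)  [load 15/55]
  40 → locker 3  [load 55/55]
  30 → locker 4 (new)  [load 30/55]
  15 → locker 4  [load 45/55]
  35 → locker 5 (new)  [load 35/55]
5 storage lockers opened.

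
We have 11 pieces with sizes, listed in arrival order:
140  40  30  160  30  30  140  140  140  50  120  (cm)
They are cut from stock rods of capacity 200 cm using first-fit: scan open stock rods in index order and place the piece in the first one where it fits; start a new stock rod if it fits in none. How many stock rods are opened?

  140 → stock rod 1 (new)  [load 140/200]
  40 → stock rod 1  [load 180/200]
  30 → stock rod 2 (new)  [load 30/200]
  160 → stock rod 2  [load 190/200]
  30 → stock rod 3 (new)  [load 30/200]
  30 → stock rod 3  [load 60/200]
  140 → stock rod 3  [load 200/200]
  140 → stock rod 4 (new)  [load 140/200]
  140 → stock rod 5 (new)  [load 140/200]
  50 → stock rod 4  [load 190/200]
  120 → stock rod 6 (new)  [load 120/200]
6 stock rods opened.

6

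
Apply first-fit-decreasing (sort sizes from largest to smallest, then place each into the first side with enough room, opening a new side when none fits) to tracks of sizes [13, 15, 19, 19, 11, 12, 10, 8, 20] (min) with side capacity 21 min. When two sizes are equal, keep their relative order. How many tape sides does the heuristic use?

7

Sorted descending: 20, 19, 19, 15, 13, 12, 11, 10, 8.
  20 → side 1 (new)  [load 20/21]
  19 → side 2 (new)  [load 19/21]
  19 → side 3 (new)  [load 19/21]
  15 → side 4 (new)  [load 15/21]
  13 → side 5 (new)  [load 13/21]
  12 → side 6 (new)  [load 12/21]
  11 → side 7 (new)  [load 11/21]
  10 → side 7  [load 21/21]
  8 → side 5  [load 21/21]
7 tape sides opened.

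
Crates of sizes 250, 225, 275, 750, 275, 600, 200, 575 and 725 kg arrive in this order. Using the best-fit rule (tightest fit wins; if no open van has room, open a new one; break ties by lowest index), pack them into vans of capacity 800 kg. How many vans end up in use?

6

  250 → van 1 (new)  [load 250/800]
  225 → van 1  [load 475/800]
  275 → van 1  [load 750/800]
  750 → van 2 (new)  [load 750/800]
  275 → van 3 (new)  [load 275/800]
  600 → van 4 (new)  [load 600/800]
  200 → van 4  [load 800/800]
  575 → van 5 (new)  [load 575/800]
  725 → van 6 (new)  [load 725/800]
6 vans opened.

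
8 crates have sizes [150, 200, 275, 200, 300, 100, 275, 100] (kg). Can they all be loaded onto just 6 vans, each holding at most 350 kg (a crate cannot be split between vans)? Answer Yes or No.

Yes

A valid assignment using 6 vans:
  van 1: 300 = 300
  van 2: 275 = 275
  van 3: 275 = 275
  van 4: 200 + 150 = 350
  van 5: 200 + 100 = 300
  van 6: 100 = 100
Every load is within 350 kg, so 6 vans suffice.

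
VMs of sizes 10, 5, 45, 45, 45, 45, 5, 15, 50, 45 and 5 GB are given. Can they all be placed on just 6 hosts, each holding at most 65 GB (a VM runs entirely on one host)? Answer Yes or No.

A valid assignment using 6 hosts:
  host 1: 50 + 15 = 65
  host 2: 45 + 10 + 5 + 5 = 65
  host 3: 45 + 5 = 50
  host 4: 45 = 45
  host 5: 45 = 45
  host 6: 45 = 45
Every load is within 65 GB, so 6 hosts suffice.

Yes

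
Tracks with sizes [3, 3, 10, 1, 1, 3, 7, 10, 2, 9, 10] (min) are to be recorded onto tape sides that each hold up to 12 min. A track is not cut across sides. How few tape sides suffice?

Total = 10 + 10 + 10 + 9 + 7 + 3 + 3 + 3 + 2 + 1 + 1 = 59 min.
Lower bound: ⌈59/12⌉ = 5 tape sides.
A packing using 6 tape sides:
  side 1: 10 + 2 = 12
  side 2: 10 + 1 + 1 = 12
  side 3: 10 = 10
  side 4: 9 + 3 = 12
  side 5: 7 + 3 = 10
  side 6: 3 = 3
No arrangement into 5 tape sides stays within capacity, so 6 is optimal.

6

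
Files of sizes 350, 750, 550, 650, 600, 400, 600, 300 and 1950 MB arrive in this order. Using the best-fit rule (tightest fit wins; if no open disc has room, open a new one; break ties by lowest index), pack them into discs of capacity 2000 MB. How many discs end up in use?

  350 → disc 1 (new)  [load 350/2000]
  750 → disc 1  [load 1100/2000]
  550 → disc 1  [load 1650/2000]
  650 → disc 2 (new)  [load 650/2000]
  600 → disc 2  [load 1250/2000]
  400 → disc 2  [load 1650/2000]
  600 → disc 3 (new)  [load 600/2000]
  300 → disc 1  [load 1950/2000]
  1950 → disc 4 (new)  [load 1950/2000]
4 discs opened.

4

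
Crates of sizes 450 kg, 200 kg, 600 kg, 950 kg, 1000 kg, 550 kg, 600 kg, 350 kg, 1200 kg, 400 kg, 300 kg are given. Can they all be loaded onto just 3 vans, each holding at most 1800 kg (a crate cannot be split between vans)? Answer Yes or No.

Total = 6600 kg; ⌈6600/1800⌉ = 4.
At least 4 vans are required, but only 3 are allowed.

No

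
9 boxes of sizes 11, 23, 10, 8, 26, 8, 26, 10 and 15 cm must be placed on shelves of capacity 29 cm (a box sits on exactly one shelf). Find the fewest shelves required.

Total = 26 + 26 + 23 + 15 + 11 + 10 + 10 + 8 + 8 = 137 cm.
Lower bound: ⌈137/29⌉ = 5 shelves.
A packing using 6 shelves:
  shelf 1: 26 = 26
  shelf 2: 26 = 26
  shelf 3: 23 = 23
  shelf 4: 15 + 11 = 26
  shelf 5: 10 + 10 + 8 = 28
  shelf 6: 8 = 8
No arrangement into 5 shelves stays within capacity, so 6 is optimal.

6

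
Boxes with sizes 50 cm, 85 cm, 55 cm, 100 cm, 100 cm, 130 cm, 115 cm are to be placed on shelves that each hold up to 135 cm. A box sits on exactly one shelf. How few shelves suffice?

6

Total = 130 + 115 + 100 + 100 + 85 + 55 + 50 = 635 cm.
Lower bound: ⌈635/135⌉ = 5 shelves.
A packing using 6 shelves:
  shelf 1: 130 = 130
  shelf 2: 115 = 115
  shelf 3: 100 = 100
  shelf 4: 100 = 100
  shelf 5: 85 + 50 = 135
  shelf 6: 55 = 55
No arrangement into 5 shelves stays within capacity, so 6 is optimal.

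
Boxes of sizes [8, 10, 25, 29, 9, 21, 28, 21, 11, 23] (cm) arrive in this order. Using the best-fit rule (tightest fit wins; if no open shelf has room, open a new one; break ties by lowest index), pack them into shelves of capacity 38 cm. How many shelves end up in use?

7

  8 → shelf 1 (new)  [load 8/38]
  10 → shelf 1  [load 18/38]
  25 → shelf 2 (new)  [load 25/38]
  29 → shelf 3 (new)  [load 29/38]
  9 → shelf 3  [load 38/38]
  21 → shelf 4 (new)  [load 21/38]
  28 → shelf 5 (new)  [load 28/38]
  21 → shelf 6 (new)  [load 21/38]
  11 → shelf 2  [load 36/38]
  23 → shelf 7 (new)  [load 23/38]
7 shelves opened.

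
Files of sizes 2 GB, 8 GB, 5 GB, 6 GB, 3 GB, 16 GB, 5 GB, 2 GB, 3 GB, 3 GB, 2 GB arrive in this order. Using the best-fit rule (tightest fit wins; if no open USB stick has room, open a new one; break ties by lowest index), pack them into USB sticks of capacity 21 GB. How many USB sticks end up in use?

  2 → USB stick 1 (new)  [load 2/21]
  8 → USB stick 1  [load 10/21]
  5 → USB stick 1  [load 15/21]
  6 → USB stick 1  [load 21/21]
  3 → USB stick 2 (new)  [load 3/21]
  16 → USB stick 2  [load 19/21]
  5 → USB stick 3 (new)  [load 5/21]
  2 → USB stick 2  [load 21/21]
  3 → USB stick 3  [load 8/21]
  3 → USB stick 3  [load 11/21]
  2 → USB stick 3  [load 13/21]
3 USB sticks opened.

3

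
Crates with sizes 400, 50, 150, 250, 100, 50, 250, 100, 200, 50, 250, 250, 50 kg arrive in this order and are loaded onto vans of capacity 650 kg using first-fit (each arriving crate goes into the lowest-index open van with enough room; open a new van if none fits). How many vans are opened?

  400 → van 1 (new)  [load 400/650]
  50 → van 1  [load 450/650]
  150 → van 1  [load 600/650]
  250 → van 2 (new)  [load 250/650]
  100 → van 2  [load 350/650]
  50 → van 1  [load 650/650]
  250 → van 2  [load 600/650]
  100 → van 3 (new)  [load 100/650]
  200 → van 3  [load 300/650]
  50 → van 2  [load 650/650]
  250 → van 3  [load 550/650]
  250 → van 4 (new)  [load 250/650]
  50 → van 3  [load 600/650]
4 vans opened.

4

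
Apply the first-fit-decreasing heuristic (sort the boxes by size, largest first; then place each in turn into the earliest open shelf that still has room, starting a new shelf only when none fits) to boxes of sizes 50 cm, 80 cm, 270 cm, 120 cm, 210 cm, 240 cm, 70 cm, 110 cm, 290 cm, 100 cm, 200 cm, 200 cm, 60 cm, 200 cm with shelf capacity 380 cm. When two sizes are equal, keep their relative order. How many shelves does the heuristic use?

Sorted descending: 290, 270, 240, 210, 200, 200, 200, 120, 110, 100, 80, 70, 60, 50.
  290 → shelf 1 (new)  [load 290/380]
  270 → shelf 2 (new)  [load 270/380]
  240 → shelf 3 (new)  [load 240/380]
  210 → shelf 4 (new)  [load 210/380]
  200 → shelf 5 (new)  [load 200/380]
  200 → shelf 6 (new)  [load 200/380]
  200 → shelf 7 (new)  [load 200/380]
  120 → shelf 3  [load 360/380]
  110 → shelf 2  [load 380/380]
  100 → shelf 4  [load 310/380]
  80 → shelf 1  [load 370/380]
  70 → shelf 4  [load 380/380]
  60 → shelf 5  [load 260/380]
  50 → shelf 5  [load 310/380]
7 shelves opened.

7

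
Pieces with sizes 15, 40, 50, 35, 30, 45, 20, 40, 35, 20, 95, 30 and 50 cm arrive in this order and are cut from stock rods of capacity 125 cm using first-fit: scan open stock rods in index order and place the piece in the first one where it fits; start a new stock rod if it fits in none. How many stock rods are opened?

  15 → stock rod 1 (new)  [load 15/125]
  40 → stock rod 1  [load 55/125]
  50 → stock rod 1  [load 105/125]
  35 → stock rod 2 (new)  [load 35/125]
  30 → stock rod 2  [load 65/125]
  45 → stock rod 2  [load 110/125]
  20 → stock rod 1  [load 125/125]
  40 → stock rod 3 (new)  [load 40/125]
  35 → stock rod 3  [load 75/125]
  20 → stock rod 3  [load 95/125]
  95 → stock rod 4 (new)  [load 95/125]
  30 → stock rod 3  [load 125/125]
  50 → stock rod 5 (new)  [load 50/125]
5 stock rods opened.

5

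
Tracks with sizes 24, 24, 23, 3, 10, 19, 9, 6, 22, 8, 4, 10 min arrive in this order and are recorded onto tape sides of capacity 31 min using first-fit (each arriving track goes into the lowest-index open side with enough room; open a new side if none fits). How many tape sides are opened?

  24 → side 1 (new)  [load 24/31]
  24 → side 2 (new)  [load 24/31]
  23 → side 3 (new)  [load 23/31]
  3 → side 1  [load 27/31]
  10 → side 4 (new)  [load 10/31]
  19 → side 4  [load 29/31]
  9 → side 5 (new)  [load 9/31]
  6 → side 2  [load 30/31]
  22 → side 5  [load 31/31]
  8 → side 3  [load 31/31]
  4 → side 1  [load 31/31]
  10 → side 6 (new)  [load 10/31]
6 tape sides opened.

6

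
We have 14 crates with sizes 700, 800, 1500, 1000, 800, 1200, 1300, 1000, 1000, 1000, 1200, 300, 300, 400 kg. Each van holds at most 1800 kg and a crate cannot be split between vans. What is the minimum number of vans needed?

Total = 1500 + 1300 + 1200 + 1200 + 1000 + 1000 + 1000 + 1000 + 800 + 800 + 700 + 400 + 300 + 300 = 12500 kg.
Lower bound: ⌈12500/1800⌉ = 7 vans.
Also, 8 crates each exceed 900 kg, and no two of those can share a van, so at least 8 vans are needed.
A packing using 8 vans:
  van 1: 1500 + 300 = 1800
  van 2: 1300 + 400 = 1700
  van 3: 1200 + 300 = 1500
  van 4: 1200 = 1200
  van 5: 1000 + 800 = 1800
  van 6: 1000 + 800 = 1800
  van 7: 1000 + 700 = 1700
  van 8: 1000 = 1000
This matches the lower bound, so 8 is optimal.

8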